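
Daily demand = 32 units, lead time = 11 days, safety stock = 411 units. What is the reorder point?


Formula: ROP = (Daily Demand * Lead Time) + Safety Stock
Demand during lead time = 32 * 11 = 352 units
ROP = 352 + 411 = 763 units

763 units


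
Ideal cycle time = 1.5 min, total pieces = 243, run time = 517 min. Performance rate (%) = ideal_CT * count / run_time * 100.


Formula: Performance = (Ideal CT * Total Count) / Run Time * 100
Ideal output time = 1.5 * 243 = 364.5 min
Performance = 364.5 / 517 * 100 = 70.5%

70.5%


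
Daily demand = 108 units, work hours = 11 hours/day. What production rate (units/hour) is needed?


Formula: Production Rate = Daily Demand / Available Hours
Rate = 108 units/day / 11 hours/day
Rate = 9.8 units/hour

9.8 units/hour


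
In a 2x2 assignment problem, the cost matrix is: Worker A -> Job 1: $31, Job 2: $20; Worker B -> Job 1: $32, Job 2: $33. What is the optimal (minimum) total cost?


Option 1: A->1 + B->2 = $31 + $33 = $64
Option 2: A->2 + B->1 = $20 + $32 = $52
Min cost = min($64, $52) = $52

$52


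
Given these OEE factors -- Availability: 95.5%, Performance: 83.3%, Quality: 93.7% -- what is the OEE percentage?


Formula: OEE = Availability * Performance * Quality / 10000
A * P = 95.5% * 83.3% / 100 = 79.55%
OEE = 79.55% * 93.7% / 100 = 74.5%

74.5%


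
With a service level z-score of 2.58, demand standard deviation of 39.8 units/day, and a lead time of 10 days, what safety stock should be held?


Formula: SS = z * sigma_d * sqrt(LT)
sqrt(LT) = sqrt(10) = 3.1623
SS = 2.58 * 39.8 * 3.1623
SS = 324.7 units

324.7 units


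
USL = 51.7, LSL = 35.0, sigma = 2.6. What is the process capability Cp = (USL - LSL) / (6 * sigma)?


Cp = (51.7 - 35.0) / (6 * 2.6)

1.07


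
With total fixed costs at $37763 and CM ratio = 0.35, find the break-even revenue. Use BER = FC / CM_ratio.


Formula: BER = Fixed Costs / Contribution Margin Ratio
BER = $37763 / 0.35
BER = $107894.29 (to the nearest cent)

$107894.29


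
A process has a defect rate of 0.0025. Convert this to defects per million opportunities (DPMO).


DPMO = defect_rate * 1000000 = 0.0025 * 1000000

2500


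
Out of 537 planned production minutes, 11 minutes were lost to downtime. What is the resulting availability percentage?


Formula: Availability = (Planned Time - Downtime) / Planned Time * 100
Uptime = 537 - 11 = 526 min
Availability = 526 / 537 * 100 = 98.0%

98.0%


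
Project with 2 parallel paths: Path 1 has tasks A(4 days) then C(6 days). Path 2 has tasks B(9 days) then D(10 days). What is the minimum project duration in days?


Path 1 = 4 + 6 = 10 days
Path 2 = 9 + 10 = 19 days
Duration = max(10, 19) = 19 days

19 days


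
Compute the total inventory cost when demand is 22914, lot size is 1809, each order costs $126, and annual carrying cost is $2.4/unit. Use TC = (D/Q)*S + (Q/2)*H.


TC = 22914/1809 * 126 + 1809/2 * 2.4

$3766.80


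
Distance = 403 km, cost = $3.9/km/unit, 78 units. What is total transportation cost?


TC = dist * cost * units = 403 * 3.9 * 78 = $122592.60

$122592.60


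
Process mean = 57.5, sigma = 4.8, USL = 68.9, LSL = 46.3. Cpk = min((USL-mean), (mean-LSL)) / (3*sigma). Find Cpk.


Cpu = (68.9 - 57.5) / (3 * 4.8) = 0.79
Cpl = (57.5 - 46.3) / (3 * 4.8) = 0.78
Cpk = min(0.79, 0.78) = 0.78

0.78


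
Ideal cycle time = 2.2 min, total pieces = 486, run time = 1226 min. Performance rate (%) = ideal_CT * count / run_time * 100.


Formula: Performance = (Ideal CT * Total Count) / Run Time * 100
Ideal output time = 2.2 * 486 = 1069.2 min
Performance = 1069.2 / 1226 * 100 = 87.2%

87.2%


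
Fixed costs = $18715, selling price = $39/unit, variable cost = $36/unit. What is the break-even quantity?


Formula: BEQ = Fixed Costs / (Price - Variable Cost)
Contribution margin = $39 - $36 = $3/unit
BEQ = ceil($18715 / $3/unit) = ceil(6238.33) = 6239 units

6239 units


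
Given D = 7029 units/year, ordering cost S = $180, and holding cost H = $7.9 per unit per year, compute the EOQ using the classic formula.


Formula: EOQ = sqrt(2 * D * S / H)
Numerator: 2 * 7029 * 180 = 2530440
2DS/H = 2530440 / 7.9 = 320308.9
EOQ = sqrt(320308.9) = 566.0 units

566.0 units


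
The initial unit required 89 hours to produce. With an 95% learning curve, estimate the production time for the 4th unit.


Formula: T_n = T_1 * (learning_rate)^(log2(n)) where learning_rate = rate/100
Doublings = log2(4) = 2
T_n = 89 * 0.95^2
T_n = 89 * 0.9025 = 80.3 hours

80.3 hours


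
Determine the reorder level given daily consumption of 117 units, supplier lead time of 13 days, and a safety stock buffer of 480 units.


Formula: ROP = (Daily Demand * Lead Time) + Safety Stock
Demand during lead time = 117 * 13 = 1521 units
ROP = 1521 + 480 = 2001 units

2001 units


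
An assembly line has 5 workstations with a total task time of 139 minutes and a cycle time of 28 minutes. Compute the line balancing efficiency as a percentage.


Formula: Efficiency = Sum of Task Times / (N_stations * CT) * 100
Total station capacity = 5 stations * 28 min = 140 min
Efficiency = 139 / 140 * 100 = 99.3%

99.3%


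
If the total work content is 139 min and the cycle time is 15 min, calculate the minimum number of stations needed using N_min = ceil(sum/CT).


Formula: N_min = ceil(Sum of Task Times / Cycle Time)
N_min = ceil(139 min / 15 min) = ceil(9.2667)
N_min = 10 stations

10


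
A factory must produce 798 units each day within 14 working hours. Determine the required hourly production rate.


Formula: Production Rate = Daily Demand / Available Hours
Rate = 798 units/day / 14 hours/day
Rate = 57.0 units/hour

57.0 units/hour


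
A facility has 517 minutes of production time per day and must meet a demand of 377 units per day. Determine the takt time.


Formula: Takt Time = Available Production Time / Customer Demand
Takt = 517 min/day / 377 units/day
Takt = 1.37 min/unit

1.37 min/unit


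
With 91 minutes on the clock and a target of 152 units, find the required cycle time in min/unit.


Formula: CT = Available Time / Number of Units
CT = 91 min / 152 units
CT = 0.6 min/unit

0.6 min/unit


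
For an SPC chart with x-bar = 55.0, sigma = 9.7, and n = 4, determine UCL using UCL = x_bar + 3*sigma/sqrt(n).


UCL = 55.0 + 3 * 9.7 / sqrt(4)

69.55


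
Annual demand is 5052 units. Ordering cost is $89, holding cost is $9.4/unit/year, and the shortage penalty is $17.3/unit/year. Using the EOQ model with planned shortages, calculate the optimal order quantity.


Formula: EOQ* = sqrt(2DS/H) * sqrt((H+P)/P)
Base EOQ = sqrt(2*5052*89/9.4) = 309.3 units
Correction = sqrt((9.4+17.3)/17.3) = 1.24232
EOQ* = 309.3 * 1.24232 = 384.2 units

384.2 units


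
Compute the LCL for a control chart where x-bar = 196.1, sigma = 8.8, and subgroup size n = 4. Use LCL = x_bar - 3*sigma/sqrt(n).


LCL = 196.1 - 3 * 8.8 / sqrt(4)

182.9


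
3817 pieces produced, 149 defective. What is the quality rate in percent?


Formula: Quality Rate = Good Pieces / Total Pieces * 100
Good pieces = 3817 - 149 = 3668
QR = 3668 / 3817 * 100 = 96.1%

96.1%


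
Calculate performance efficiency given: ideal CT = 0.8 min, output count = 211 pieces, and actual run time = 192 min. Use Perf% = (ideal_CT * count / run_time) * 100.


Formula: Performance = (Ideal CT * Total Count) / Run Time * 100
Ideal output time = 0.8 * 211 = 168.8 min
Performance = 168.8 / 192 * 100 = 87.9%

87.9%


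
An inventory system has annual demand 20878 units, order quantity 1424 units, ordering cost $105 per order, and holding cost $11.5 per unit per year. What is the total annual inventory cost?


TC = 20878/1424 * 105 + 1424/2 * 11.5

$9727.46


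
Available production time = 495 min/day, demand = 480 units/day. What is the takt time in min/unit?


Formula: Takt Time = Available Production Time / Customer Demand
Takt = 495 min/day / 480 units/day
Takt = 1.03 min/unit

1.03 min/unit


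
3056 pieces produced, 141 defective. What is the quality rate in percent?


Formula: Quality Rate = Good Pieces / Total Pieces * 100
Good pieces = 3056 - 141 = 2915
QR = 2915 / 3056 * 100 = 95.4%

95.4%


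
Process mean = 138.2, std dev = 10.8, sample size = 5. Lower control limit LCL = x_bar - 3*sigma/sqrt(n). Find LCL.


LCL = 138.2 - 3 * 10.8 / sqrt(5)

123.71


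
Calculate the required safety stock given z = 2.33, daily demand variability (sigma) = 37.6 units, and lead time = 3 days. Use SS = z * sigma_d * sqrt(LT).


Formula: SS = z * sigma_d * sqrt(LT)
sqrt(LT) = sqrt(3) = 1.7321
SS = 2.33 * 37.6 * 1.7321
SS = 151.7 units

151.7 units


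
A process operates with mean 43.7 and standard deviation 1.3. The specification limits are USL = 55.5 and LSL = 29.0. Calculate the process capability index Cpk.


Cpu = (55.5 - 43.7) / (3 * 1.3) = 3.03
Cpl = (43.7 - 29.0) / (3 * 1.3) = 3.77
Cpk = min(3.03, 3.77) = 3.03

3.03


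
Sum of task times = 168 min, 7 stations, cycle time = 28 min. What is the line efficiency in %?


Formula: Efficiency = Sum of Task Times / (N_stations * CT) * 100
Total station capacity = 7 stations * 28 min = 196 min
Efficiency = 168 / 196 * 100 = 85.7%

85.7%


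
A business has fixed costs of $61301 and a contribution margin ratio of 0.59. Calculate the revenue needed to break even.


Formula: BER = Fixed Costs / Contribution Margin Ratio
BER = $61301 / 0.59
BER = $103900.00 (to the nearest cent)

$103900.00


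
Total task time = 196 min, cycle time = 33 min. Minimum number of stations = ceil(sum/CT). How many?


Formula: N_min = ceil(Sum of Task Times / Cycle Time)
N_min = ceil(196 min / 33 min) = ceil(5.9394)
N_min = 6 stations

6


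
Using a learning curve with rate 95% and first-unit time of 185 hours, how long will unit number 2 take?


Formula: T_n = T_1 * (learning_rate)^(log2(n)) where learning_rate = rate/100
Doublings = log2(2) = 1
T_n = 185 * 0.95^1
T_n = 185 * 0.95 = 175.8 hours

175.8 hours


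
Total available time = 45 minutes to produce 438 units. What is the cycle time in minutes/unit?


Formula: CT = Available Time / Number of Units
CT = 45 min / 438 units
CT = 0.1 min/unit

0.1 min/unit


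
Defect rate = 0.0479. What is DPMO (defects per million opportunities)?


DPMO = defect_rate * 1000000 = 0.0479 * 1000000

47900


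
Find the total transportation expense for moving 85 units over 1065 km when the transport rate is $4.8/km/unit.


TC = dist * cost * units = 1065 * 4.8 * 85 = $434520.00

$434520.00


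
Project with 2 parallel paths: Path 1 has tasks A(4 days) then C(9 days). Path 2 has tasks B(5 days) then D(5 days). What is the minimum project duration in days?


Path 1 = 4 + 9 = 13 days
Path 2 = 5 + 5 = 10 days
Duration = max(13, 10) = 13 days

13 days


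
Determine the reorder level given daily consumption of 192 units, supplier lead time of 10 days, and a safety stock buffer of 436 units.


Formula: ROP = (Daily Demand * Lead Time) + Safety Stock
Demand during lead time = 192 * 10 = 1920 units
ROP = 1920 + 436 = 2356 units

2356 units


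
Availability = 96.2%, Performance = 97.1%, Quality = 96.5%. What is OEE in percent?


Formula: OEE = Availability * Performance * Quality / 10000
A * P = 96.2% * 97.1% / 100 = 93.41%
OEE = 93.41% * 96.5% / 100 = 90.1%

90.1%


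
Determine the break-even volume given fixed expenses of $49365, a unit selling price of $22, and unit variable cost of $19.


Formula: BEQ = Fixed Costs / (Price - Variable Cost)
Contribution margin = $22 - $19 = $3/unit
BEQ = ceil($49365 / $3/unit) = ceil(16455.0) = 16455 units

16455 units


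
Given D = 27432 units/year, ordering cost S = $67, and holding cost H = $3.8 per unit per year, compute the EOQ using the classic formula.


Formula: EOQ = sqrt(2 * D * S / H)
Numerator: 2 * 27432 * 67 = 3675888
2DS/H = 3675888 / 3.8 = 967338.9
EOQ = sqrt(967338.9) = 983.5 units

983.5 units


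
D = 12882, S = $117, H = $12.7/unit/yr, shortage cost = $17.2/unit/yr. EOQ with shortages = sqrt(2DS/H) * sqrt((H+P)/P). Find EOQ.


Formula: EOQ* = sqrt(2DS/H) * sqrt((H+P)/P)
Base EOQ = sqrt(2*12882*117/12.7) = 487.19 units
Correction = sqrt((12.7+17.2)/17.2) = 1.31847
EOQ* = 487.19 * 1.31847 = 642.3 units

642.3 units


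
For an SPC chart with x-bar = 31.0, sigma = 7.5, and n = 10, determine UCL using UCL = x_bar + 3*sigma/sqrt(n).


UCL = 31.0 + 3 * 7.5 / sqrt(10)

38.12


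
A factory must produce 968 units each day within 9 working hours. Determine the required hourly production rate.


Formula: Production Rate = Daily Demand / Available Hours
Rate = 968 units/day / 9 hours/day
Rate = 107.6 units/hour

107.6 units/hour


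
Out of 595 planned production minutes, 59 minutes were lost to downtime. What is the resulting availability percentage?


Formula: Availability = (Planned Time - Downtime) / Planned Time * 100
Uptime = 595 - 59 = 536 min
Availability = 536 / 595 * 100 = 90.1%

90.1%


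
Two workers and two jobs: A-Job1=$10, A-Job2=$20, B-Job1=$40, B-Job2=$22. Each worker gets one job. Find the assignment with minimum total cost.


Option 1: A->1 + B->2 = $10 + $22 = $32
Option 2: A->2 + B->1 = $20 + $40 = $60
Min cost = min($32, $60) = $32

$32


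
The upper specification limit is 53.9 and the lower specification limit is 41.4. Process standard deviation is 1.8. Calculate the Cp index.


Cp = (53.9 - 41.4) / (6 * 1.8)

1.16


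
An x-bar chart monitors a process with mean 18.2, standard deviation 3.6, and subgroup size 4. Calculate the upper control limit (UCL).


UCL = 18.2 + 3 * 3.6 / sqrt(4)

23.6


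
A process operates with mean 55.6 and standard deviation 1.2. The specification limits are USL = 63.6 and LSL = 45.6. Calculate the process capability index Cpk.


Cpu = (63.6 - 55.6) / (3 * 1.2) = 2.22
Cpl = (55.6 - 45.6) / (3 * 1.2) = 2.78
Cpk = min(2.22, 2.78) = 2.22

2.22


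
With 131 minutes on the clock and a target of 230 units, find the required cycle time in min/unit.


Formula: CT = Available Time / Number of Units
CT = 131 min / 230 units
CT = 0.57 min/unit

0.57 min/unit


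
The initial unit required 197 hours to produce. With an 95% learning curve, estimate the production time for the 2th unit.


Formula: T_n = T_1 * (learning_rate)^(log2(n)) where learning_rate = rate/100
Doublings = log2(2) = 1
T_n = 197 * 0.95^1
T_n = 197 * 0.95 = 187.2 hours

187.2 hours


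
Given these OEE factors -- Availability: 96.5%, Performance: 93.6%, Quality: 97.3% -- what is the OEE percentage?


Formula: OEE = Availability * Performance * Quality / 10000
A * P = 96.5% * 93.6% / 100 = 90.32%
OEE = 90.32% * 97.3% / 100 = 87.9%

87.9%


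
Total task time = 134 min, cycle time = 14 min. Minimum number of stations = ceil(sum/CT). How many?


Formula: N_min = ceil(Sum of Task Times / Cycle Time)
N_min = ceil(134 min / 14 min) = ceil(9.5714)
N_min = 10 stations

10


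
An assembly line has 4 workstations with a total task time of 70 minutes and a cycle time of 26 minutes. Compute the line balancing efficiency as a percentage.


Formula: Efficiency = Sum of Task Times / (N_stations * CT) * 100
Total station capacity = 4 stations * 26 min = 104 min
Efficiency = 70 / 104 * 100 = 67.3%

67.3%


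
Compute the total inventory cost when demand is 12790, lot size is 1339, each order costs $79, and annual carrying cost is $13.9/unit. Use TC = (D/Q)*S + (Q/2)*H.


TC = 12790/1339 * 79 + 1339/2 * 13.9

$10060.65


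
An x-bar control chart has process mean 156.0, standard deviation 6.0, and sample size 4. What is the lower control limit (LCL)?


LCL = 156.0 - 3 * 6.0 / sqrt(4)

147.0


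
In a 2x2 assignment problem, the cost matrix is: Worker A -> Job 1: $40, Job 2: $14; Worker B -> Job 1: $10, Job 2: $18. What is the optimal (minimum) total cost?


Option 1: A->1 + B->2 = $40 + $18 = $58
Option 2: A->2 + B->1 = $14 + $10 = $24
Min cost = min($58, $24) = $24

$24


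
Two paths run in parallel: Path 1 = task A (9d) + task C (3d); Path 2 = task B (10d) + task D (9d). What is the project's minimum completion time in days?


Path 1 = 9 + 3 = 12 days
Path 2 = 10 + 9 = 19 days
Duration = max(12, 19) = 19 days

19 days


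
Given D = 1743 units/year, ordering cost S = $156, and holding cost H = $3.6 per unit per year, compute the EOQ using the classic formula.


Formula: EOQ = sqrt(2 * D * S / H)
Numerator: 2 * 1743 * 156 = 543816
2DS/H = 543816 / 3.6 = 151060.0
EOQ = sqrt(151060.0) = 388.7 units

388.7 units


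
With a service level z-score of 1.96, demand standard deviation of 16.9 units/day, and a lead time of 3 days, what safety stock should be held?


Formula: SS = z * sigma_d * sqrt(LT)
sqrt(LT) = sqrt(3) = 1.7321
SS = 1.96 * 16.9 * 1.7321
SS = 57.4 units

57.4 units


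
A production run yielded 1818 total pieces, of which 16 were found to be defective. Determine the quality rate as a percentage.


Formula: Quality Rate = Good Pieces / Total Pieces * 100
Good pieces = 1818 - 16 = 1802
QR = 1802 / 1818 * 100 = 99.1%

99.1%


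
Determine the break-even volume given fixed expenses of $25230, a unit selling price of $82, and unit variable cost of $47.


Formula: BEQ = Fixed Costs / (Price - Variable Cost)
Contribution margin = $82 - $47 = $35/unit
BEQ = ceil($25230 / $35/unit) = ceil(720.86) = 721 units

721 units


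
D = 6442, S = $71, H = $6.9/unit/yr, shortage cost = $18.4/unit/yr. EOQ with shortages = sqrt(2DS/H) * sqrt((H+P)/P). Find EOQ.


Formula: EOQ* = sqrt(2DS/H) * sqrt((H+P)/P)
Base EOQ = sqrt(2*6442*71/6.9) = 364.11 units
Correction = sqrt((6.9+18.4)/18.4) = 1.1726
EOQ* = 364.11 * 1.1726 = 427.0 units

427.0 units


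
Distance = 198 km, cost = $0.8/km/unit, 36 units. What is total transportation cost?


TC = dist * cost * units = 198 * 0.8 * 36 = $5702.40

$5702.40


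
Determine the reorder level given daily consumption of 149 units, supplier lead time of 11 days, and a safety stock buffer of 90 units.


Formula: ROP = (Daily Demand * Lead Time) + Safety Stock
Demand during lead time = 149 * 11 = 1639 units
ROP = 1639 + 90 = 1729 units

1729 units


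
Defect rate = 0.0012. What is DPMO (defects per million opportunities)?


DPMO = defect_rate * 1000000 = 0.0012 * 1000000

1200


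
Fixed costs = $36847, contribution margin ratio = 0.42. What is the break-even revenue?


Formula: BER = Fixed Costs / Contribution Margin Ratio
BER = $36847 / 0.42
BER = $87730.95 (to the nearest cent)

$87730.95


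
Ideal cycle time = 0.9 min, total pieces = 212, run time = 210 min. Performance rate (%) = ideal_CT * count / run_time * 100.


Formula: Performance = (Ideal CT * Total Count) / Run Time * 100
Ideal output time = 0.9 * 212 = 190.8 min
Performance = 190.8 / 210 * 100 = 90.9%

90.9%


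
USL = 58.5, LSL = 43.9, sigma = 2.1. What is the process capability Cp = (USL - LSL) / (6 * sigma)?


Cp = (58.5 - 43.9) / (6 * 2.1)

1.16


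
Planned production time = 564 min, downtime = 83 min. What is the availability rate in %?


Formula: Availability = (Planned Time - Downtime) / Planned Time * 100
Uptime = 564 - 83 = 481 min
Availability = 481 / 564 * 100 = 85.3%

85.3%


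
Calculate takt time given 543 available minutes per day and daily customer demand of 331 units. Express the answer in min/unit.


Formula: Takt Time = Available Production Time / Customer Demand
Takt = 543 min/day / 331 units/day
Takt = 1.64 min/unit

1.64 min/unit


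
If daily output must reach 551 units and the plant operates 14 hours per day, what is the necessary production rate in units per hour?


Formula: Production Rate = Daily Demand / Available Hours
Rate = 551 units/day / 14 hours/day
Rate = 39.4 units/hour

39.4 units/hour


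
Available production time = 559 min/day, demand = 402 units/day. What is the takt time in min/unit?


Formula: Takt Time = Available Production Time / Customer Demand
Takt = 559 min/day / 402 units/day
Takt = 1.39 min/unit

1.39 min/unit


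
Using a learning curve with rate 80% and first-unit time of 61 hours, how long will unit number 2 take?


Formula: T_n = T_1 * (learning_rate)^(log2(n)) where learning_rate = rate/100
Doublings = log2(2) = 1
T_n = 61 * 0.8^1
T_n = 61 * 0.8 = 48.8 hours

48.8 hours


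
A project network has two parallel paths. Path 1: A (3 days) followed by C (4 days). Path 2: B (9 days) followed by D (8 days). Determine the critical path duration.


Path 1 = 3 + 4 = 7 days
Path 2 = 9 + 8 = 17 days
Duration = max(7, 17) = 17 days

17 days


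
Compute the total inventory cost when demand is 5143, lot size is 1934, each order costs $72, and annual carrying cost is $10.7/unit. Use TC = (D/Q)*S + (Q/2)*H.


TC = 5143/1934 * 72 + 1934/2 * 10.7

$10538.37


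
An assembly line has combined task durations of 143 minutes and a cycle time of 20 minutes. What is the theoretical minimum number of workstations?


Formula: N_min = ceil(Sum of Task Times / Cycle Time)
N_min = ceil(143 min / 20 min) = ceil(7.15)
N_min = 8 stations

8


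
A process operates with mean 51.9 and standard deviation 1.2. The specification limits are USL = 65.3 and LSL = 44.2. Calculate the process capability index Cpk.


Cpu = (65.3 - 51.9) / (3 * 1.2) = 3.72
Cpl = (51.9 - 44.2) / (3 * 1.2) = 2.14
Cpk = min(3.72, 2.14) = 2.14

2.14


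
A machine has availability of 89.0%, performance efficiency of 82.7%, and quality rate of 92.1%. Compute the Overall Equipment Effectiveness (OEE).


Formula: OEE = Availability * Performance * Quality / 10000
A * P = 89.0% * 82.7% / 100 = 73.6%
OEE = 73.6% * 92.1% / 100 = 67.8%

67.8%


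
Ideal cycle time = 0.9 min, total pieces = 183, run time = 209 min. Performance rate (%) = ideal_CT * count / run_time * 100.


Formula: Performance = (Ideal CT * Total Count) / Run Time * 100
Ideal output time = 0.9 * 183 = 164.7 min
Performance = 164.7 / 209 * 100 = 78.8%

78.8%


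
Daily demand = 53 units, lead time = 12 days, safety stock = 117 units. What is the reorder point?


Formula: ROP = (Daily Demand * Lead Time) + Safety Stock
Demand during lead time = 53 * 12 = 636 units
ROP = 636 + 117 = 753 units

753 units


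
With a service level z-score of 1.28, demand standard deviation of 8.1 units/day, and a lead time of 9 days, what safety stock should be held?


Formula: SS = z * sigma_d * sqrt(LT)
sqrt(LT) = sqrt(9) = 3.0
SS = 1.28 * 8.1 * 3.0
SS = 31.1 units

31.1 units


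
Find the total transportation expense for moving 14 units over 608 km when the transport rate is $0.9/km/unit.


TC = dist * cost * units = 608 * 0.9 * 14 = $7660.80

$7660.80


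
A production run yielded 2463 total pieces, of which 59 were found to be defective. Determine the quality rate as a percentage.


Formula: Quality Rate = Good Pieces / Total Pieces * 100
Good pieces = 2463 - 59 = 2404
QR = 2404 / 2463 * 100 = 97.6%

97.6%


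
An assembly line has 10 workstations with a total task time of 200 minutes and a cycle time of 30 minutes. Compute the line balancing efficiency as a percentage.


Formula: Efficiency = Sum of Task Times / (N_stations * CT) * 100
Total station capacity = 10 stations * 30 min = 300 min
Efficiency = 200 / 300 * 100 = 66.7%

66.7%


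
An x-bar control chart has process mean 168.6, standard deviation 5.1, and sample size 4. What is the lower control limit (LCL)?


LCL = 168.6 - 3 * 5.1 / sqrt(4)

160.95


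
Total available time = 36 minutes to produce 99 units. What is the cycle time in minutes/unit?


Formula: CT = Available Time / Number of Units
CT = 36 min / 99 units
CT = 0.36 min/unit

0.36 min/unit


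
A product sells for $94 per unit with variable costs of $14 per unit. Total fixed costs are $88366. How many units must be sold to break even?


Formula: BEQ = Fixed Costs / (Price - Variable Cost)
Contribution margin = $94 - $14 = $80/unit
BEQ = ceil($88366 / $80/unit) = ceil(1104.58) = 1105 units

1105 units


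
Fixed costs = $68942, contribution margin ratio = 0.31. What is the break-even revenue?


Formula: BER = Fixed Costs / Contribution Margin Ratio
BER = $68942 / 0.31
BER = $222393.55 (to the nearest cent)

$222393.55


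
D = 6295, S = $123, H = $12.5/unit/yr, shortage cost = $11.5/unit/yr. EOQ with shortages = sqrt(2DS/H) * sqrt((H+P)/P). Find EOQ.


Formula: EOQ* = sqrt(2DS/H) * sqrt((H+P)/P)
Base EOQ = sqrt(2*6295*123/12.5) = 351.97 units
Correction = sqrt((12.5+11.5)/11.5) = 1.44463
EOQ* = 351.97 * 1.44463 = 508.5 units

508.5 units


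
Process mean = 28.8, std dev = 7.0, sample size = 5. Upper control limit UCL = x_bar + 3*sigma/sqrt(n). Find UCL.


UCL = 28.8 + 3 * 7.0 / sqrt(5)

38.19


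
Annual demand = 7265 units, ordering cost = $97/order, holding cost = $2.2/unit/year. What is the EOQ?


Formula: EOQ = sqrt(2 * D * S / H)
Numerator: 2 * 7265 * 97 = 1409410
2DS/H = 1409410 / 2.2 = 640640.9
EOQ = sqrt(640640.9) = 800.4 units

800.4 units


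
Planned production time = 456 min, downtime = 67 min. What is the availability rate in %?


Formula: Availability = (Planned Time - Downtime) / Planned Time * 100
Uptime = 456 - 67 = 389 min
Availability = 389 / 456 * 100 = 85.3%

85.3%


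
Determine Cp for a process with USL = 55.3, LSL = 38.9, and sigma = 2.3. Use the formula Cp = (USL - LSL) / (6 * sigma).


Cp = (55.3 - 38.9) / (6 * 2.3)

1.19


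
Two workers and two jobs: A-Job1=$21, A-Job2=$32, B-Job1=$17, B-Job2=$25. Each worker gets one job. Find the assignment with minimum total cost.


Option 1: A->1 + B->2 = $21 + $25 = $46
Option 2: A->2 + B->1 = $32 + $17 = $49
Min cost = min($46, $49) = $46

$46


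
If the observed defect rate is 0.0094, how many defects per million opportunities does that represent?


DPMO = defect_rate * 1000000 = 0.0094 * 1000000

9400


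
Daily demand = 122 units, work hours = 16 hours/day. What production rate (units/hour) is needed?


Formula: Production Rate = Daily Demand / Available Hours
Rate = 122 units/day / 16 hours/day
Rate = 7.6 units/hour

7.6 units/hour


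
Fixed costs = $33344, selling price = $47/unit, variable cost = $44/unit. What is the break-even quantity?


Formula: BEQ = Fixed Costs / (Price - Variable Cost)
Contribution margin = $47 - $44 = $3/unit
BEQ = ceil($33344 / $3/unit) = ceil(11114.67) = 11115 units

11115 units


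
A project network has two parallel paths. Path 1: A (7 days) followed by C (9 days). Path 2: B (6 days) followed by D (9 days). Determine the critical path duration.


Path 1 = 7 + 9 = 16 days
Path 2 = 6 + 9 = 15 days
Duration = max(16, 15) = 16 days

16 days


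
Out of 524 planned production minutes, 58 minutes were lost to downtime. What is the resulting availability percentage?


Formula: Availability = (Planned Time - Downtime) / Planned Time * 100
Uptime = 524 - 58 = 466 min
Availability = 466 / 524 * 100 = 88.9%

88.9%


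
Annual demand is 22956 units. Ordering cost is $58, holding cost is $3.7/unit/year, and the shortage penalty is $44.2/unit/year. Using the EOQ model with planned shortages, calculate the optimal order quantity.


Formula: EOQ* = sqrt(2DS/H) * sqrt((H+P)/P)
Base EOQ = sqrt(2*22956*58/3.7) = 848.35 units
Correction = sqrt((3.7+44.2)/44.2) = 1.04101
EOQ* = 848.35 * 1.04101 = 883.1 units

883.1 units


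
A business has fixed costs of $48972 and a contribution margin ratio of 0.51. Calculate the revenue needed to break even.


Formula: BER = Fixed Costs / Contribution Margin Ratio
BER = $48972 / 0.51
BER = $96023.53 (to the nearest cent)

$96023.53


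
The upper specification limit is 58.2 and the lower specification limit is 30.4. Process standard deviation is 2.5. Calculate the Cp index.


Cp = (58.2 - 30.4) / (6 * 2.5)

1.85


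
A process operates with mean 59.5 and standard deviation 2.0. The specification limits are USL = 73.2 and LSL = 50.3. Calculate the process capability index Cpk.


Cpu = (73.2 - 59.5) / (3 * 2.0) = 2.28
Cpl = (59.5 - 50.3) / (3 * 2.0) = 1.53
Cpk = min(2.28, 1.53) = 1.53

1.53


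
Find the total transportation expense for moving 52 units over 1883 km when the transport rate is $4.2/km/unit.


TC = dist * cost * units = 1883 * 4.2 * 52 = $411247.20

$411247.20


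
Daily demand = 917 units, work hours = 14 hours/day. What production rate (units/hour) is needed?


Formula: Production Rate = Daily Demand / Available Hours
Rate = 917 units/day / 14 hours/day
Rate = 65.5 units/hour

65.5 units/hour


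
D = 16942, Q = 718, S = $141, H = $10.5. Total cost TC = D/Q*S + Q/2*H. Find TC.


TC = 16942/718 * 141 + 718/2 * 10.5

$7096.55


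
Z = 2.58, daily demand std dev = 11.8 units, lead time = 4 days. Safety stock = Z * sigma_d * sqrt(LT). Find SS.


Formula: SS = z * sigma_d * sqrt(LT)
sqrt(LT) = sqrt(4) = 2.0
SS = 2.58 * 11.8 * 2.0
SS = 60.9 units

60.9 units


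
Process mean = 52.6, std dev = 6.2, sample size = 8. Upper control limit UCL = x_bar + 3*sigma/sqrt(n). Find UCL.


UCL = 52.6 + 3 * 6.2 / sqrt(8)

59.18


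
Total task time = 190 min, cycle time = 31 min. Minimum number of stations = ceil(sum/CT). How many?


Formula: N_min = ceil(Sum of Task Times / Cycle Time)
N_min = ceil(190 min / 31 min) = ceil(6.129)
N_min = 7 stations

7


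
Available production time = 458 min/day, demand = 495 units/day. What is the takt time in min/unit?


Formula: Takt Time = Available Production Time / Customer Demand
Takt = 458 min/day / 495 units/day
Takt = 0.93 min/unit

0.93 min/unit


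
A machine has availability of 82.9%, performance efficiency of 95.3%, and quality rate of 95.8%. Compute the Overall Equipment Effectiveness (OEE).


Formula: OEE = Availability * Performance * Quality / 10000
A * P = 82.9% * 95.3% / 100 = 79.0%
OEE = 79.0% * 95.8% / 100 = 75.7%

75.7%


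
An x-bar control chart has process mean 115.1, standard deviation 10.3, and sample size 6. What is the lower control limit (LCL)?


LCL = 115.1 - 3 * 10.3 / sqrt(6)

102.49


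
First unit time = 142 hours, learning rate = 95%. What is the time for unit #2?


Formula: T_n = T_1 * (learning_rate)^(log2(n)) where learning_rate = rate/100
Doublings = log2(2) = 1
T_n = 142 * 0.95^1
T_n = 142 * 0.95 = 134.9 hours

134.9 hours


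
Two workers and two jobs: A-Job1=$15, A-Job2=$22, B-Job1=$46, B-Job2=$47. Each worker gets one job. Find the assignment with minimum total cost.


Option 1: A->1 + B->2 = $15 + $47 = $62
Option 2: A->2 + B->1 = $22 + $46 = $68
Min cost = min($62, $68) = $62

$62


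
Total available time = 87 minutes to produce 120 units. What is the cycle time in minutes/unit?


Formula: CT = Available Time / Number of Units
CT = 87 min / 120 units
CT = 0.73 min/unit

0.73 min/unit


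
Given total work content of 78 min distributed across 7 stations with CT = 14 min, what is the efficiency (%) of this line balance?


Formula: Efficiency = Sum of Task Times / (N_stations * CT) * 100
Total station capacity = 7 stations * 14 min = 98 min
Efficiency = 78 / 98 * 100 = 79.6%

79.6%


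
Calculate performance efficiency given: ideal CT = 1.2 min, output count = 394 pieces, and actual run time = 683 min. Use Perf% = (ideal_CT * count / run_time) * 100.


Formula: Performance = (Ideal CT * Total Count) / Run Time * 100
Ideal output time = 1.2 * 394 = 472.8 min
Performance = 472.8 / 683 * 100 = 69.2%

69.2%


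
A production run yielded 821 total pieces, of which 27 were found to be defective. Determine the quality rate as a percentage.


Formula: Quality Rate = Good Pieces / Total Pieces * 100
Good pieces = 821 - 27 = 794
QR = 794 / 821 * 100 = 96.7%

96.7%


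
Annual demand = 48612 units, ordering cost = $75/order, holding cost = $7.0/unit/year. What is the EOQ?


Formula: EOQ = sqrt(2 * D * S / H)
Numerator: 2 * 48612 * 75 = 7291800
2DS/H = 7291800 / 7.0 = 1041685.7
EOQ = sqrt(1041685.7) = 1020.6 units

1020.6 units


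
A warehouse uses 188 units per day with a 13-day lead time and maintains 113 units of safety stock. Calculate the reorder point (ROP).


Formula: ROP = (Daily Demand * Lead Time) + Safety Stock
Demand during lead time = 188 * 13 = 2444 units
ROP = 2444 + 113 = 2557 units

2557 units


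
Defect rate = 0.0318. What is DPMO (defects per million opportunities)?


DPMO = defect_rate * 1000000 = 0.0318 * 1000000

31800


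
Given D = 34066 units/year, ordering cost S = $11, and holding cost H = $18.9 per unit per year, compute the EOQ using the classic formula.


Formula: EOQ = sqrt(2 * D * S / H)
Numerator: 2 * 34066 * 11 = 749452
2DS/H = 749452 / 18.9 = 39653.5
EOQ = sqrt(39653.5) = 199.1 units

199.1 units


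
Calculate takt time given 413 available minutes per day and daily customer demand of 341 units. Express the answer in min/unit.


Formula: Takt Time = Available Production Time / Customer Demand
Takt = 413 min/day / 341 units/day
Takt = 1.21 min/unit

1.21 min/unit


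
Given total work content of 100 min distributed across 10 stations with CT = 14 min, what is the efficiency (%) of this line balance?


Formula: Efficiency = Sum of Task Times / (N_stations * CT) * 100
Total station capacity = 10 stations * 14 min = 140 min
Efficiency = 100 / 140 * 100 = 71.4%

71.4%


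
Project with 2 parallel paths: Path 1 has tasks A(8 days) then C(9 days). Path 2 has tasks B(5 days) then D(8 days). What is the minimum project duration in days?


Path 1 = 8 + 9 = 17 days
Path 2 = 5 + 8 = 13 days
Duration = max(17, 13) = 17 days

17 days


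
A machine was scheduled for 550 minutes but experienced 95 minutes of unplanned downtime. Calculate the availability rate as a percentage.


Formula: Availability = (Planned Time - Downtime) / Planned Time * 100
Uptime = 550 - 95 = 455 min
Availability = 455 / 550 * 100 = 82.7%

82.7%


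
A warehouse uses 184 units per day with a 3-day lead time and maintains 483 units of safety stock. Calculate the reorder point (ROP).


Formula: ROP = (Daily Demand * Lead Time) + Safety Stock
Demand during lead time = 184 * 3 = 552 units
ROP = 552 + 483 = 1035 units

1035 units


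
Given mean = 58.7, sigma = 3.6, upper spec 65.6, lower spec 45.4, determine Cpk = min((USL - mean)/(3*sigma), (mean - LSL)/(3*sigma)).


Cpu = (65.6 - 58.7) / (3 * 3.6) = 0.64
Cpl = (58.7 - 45.4) / (3 * 3.6) = 1.23
Cpk = min(0.64, 1.23) = 0.64

0.64


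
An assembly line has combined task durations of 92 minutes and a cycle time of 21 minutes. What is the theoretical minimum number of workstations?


Formula: N_min = ceil(Sum of Task Times / Cycle Time)
N_min = ceil(92 min / 21 min) = ceil(4.381)
N_min = 5 stations

5


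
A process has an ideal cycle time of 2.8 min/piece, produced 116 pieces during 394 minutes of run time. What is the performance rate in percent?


Formula: Performance = (Ideal CT * Total Count) / Run Time * 100
Ideal output time = 2.8 * 116 = 324.8 min
Performance = 324.8 / 394 * 100 = 82.4%

82.4%


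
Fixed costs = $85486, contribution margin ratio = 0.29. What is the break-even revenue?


Formula: BER = Fixed Costs / Contribution Margin Ratio
BER = $85486 / 0.29
BER = $294779.31 (to the nearest cent)

$294779.31


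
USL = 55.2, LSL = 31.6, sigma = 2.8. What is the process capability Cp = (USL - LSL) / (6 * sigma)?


Cp = (55.2 - 31.6) / (6 * 2.8)

1.4


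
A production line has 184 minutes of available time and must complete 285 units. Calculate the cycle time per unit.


Formula: CT = Available Time / Number of Units
CT = 184 min / 285 units
CT = 0.65 min/unit

0.65 min/unit


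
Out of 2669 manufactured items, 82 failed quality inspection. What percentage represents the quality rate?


Formula: Quality Rate = Good Pieces / Total Pieces * 100
Good pieces = 2669 - 82 = 2587
QR = 2587 / 2669 * 100 = 96.9%

96.9%


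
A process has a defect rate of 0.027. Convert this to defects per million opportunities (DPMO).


DPMO = defect_rate * 1000000 = 0.027 * 1000000

27000


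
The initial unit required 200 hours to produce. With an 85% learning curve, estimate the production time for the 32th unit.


Formula: T_n = T_1 * (learning_rate)^(log2(n)) where learning_rate = rate/100
Doublings = log2(32) = 5
T_n = 200 * 0.85^5
T_n = 200 * 0.4437 = 88.7 hours

88.7 hours


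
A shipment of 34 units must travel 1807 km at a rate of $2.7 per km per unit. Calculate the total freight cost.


TC = dist * cost * units = 1807 * 2.7 * 34 = $165882.60

$165882.60


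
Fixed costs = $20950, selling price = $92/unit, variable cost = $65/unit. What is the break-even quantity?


Formula: BEQ = Fixed Costs / (Price - Variable Cost)
Contribution margin = $92 - $65 = $27/unit
BEQ = ceil($20950 / $27/unit) = ceil(775.93) = 776 units

776 units


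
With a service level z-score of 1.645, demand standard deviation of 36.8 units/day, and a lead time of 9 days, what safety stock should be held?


Formula: SS = z * sigma_d * sqrt(LT)
sqrt(LT) = sqrt(9) = 3.0
SS = 1.645 * 36.8 * 3.0
SS = 181.6 units

181.6 units


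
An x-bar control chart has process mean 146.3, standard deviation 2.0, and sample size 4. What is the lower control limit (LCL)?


LCL = 146.3 - 3 * 2.0 / sqrt(4)

143.3


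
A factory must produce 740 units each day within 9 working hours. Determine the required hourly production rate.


Formula: Production Rate = Daily Demand / Available Hours
Rate = 740 units/day / 9 hours/day
Rate = 82.2 units/hour

82.2 units/hour


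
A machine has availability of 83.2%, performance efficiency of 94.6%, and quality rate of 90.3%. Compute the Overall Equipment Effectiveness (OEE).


Formula: OEE = Availability * Performance * Quality / 10000
A * P = 83.2% * 94.6% / 100 = 78.71%
OEE = 78.71% * 90.3% / 100 = 71.1%

71.1%


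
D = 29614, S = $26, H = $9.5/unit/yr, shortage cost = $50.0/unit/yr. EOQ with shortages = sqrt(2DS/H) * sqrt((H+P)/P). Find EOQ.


Formula: EOQ* = sqrt(2DS/H) * sqrt((H+P)/P)
Base EOQ = sqrt(2*29614*26/9.5) = 402.61 units
Correction = sqrt((9.5+50.0)/50.0) = 1.09087
EOQ* = 402.61 * 1.09087 = 439.2 units

439.2 units


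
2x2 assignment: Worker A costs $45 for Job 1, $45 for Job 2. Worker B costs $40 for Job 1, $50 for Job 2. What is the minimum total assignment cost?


Option 1: A->1 + B->2 = $45 + $50 = $95
Option 2: A->2 + B->1 = $45 + $40 = $85
Min cost = min($95, $85) = $85

$85


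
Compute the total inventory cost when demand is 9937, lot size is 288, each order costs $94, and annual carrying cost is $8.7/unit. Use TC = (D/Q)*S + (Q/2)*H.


TC = 9937/288 * 94 + 288/2 * 8.7

$4496.13


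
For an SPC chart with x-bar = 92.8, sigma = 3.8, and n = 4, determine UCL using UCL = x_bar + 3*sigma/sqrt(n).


UCL = 92.8 + 3 * 3.8 / sqrt(4)

98.5


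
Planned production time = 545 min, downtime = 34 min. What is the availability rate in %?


Formula: Availability = (Planned Time - Downtime) / Planned Time * 100
Uptime = 545 - 34 = 511 min
Availability = 511 / 545 * 100 = 93.8%

93.8%


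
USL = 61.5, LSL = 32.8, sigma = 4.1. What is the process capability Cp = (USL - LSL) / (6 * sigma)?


Cp = (61.5 - 32.8) / (6 * 4.1)

1.17


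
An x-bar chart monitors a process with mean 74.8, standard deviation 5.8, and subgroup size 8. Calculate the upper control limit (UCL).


UCL = 74.8 + 3 * 5.8 / sqrt(8)

80.95


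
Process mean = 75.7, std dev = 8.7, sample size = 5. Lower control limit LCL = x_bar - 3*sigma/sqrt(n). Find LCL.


LCL = 75.7 - 3 * 8.7 / sqrt(5)

64.03


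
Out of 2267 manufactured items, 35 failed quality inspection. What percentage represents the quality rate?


Formula: Quality Rate = Good Pieces / Total Pieces * 100
Good pieces = 2267 - 35 = 2232
QR = 2232 / 2267 * 100 = 98.5%

98.5%


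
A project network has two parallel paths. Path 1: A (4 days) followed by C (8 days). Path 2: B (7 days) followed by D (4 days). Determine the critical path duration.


Path 1 = 4 + 8 = 12 days
Path 2 = 7 + 4 = 11 days
Duration = max(12, 11) = 12 days

12 days
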